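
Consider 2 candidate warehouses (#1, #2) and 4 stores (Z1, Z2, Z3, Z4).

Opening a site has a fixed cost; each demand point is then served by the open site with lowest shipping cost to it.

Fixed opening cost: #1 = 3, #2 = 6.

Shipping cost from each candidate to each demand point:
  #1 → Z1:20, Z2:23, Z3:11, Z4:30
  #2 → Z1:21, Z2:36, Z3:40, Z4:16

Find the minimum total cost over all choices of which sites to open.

Open {#1, #2}: assign each demand point to its cheapest open site.
  Z1→#1 20, Z2→#1 23, Z3→#1 11, Z4→#2 16
  shipping cost 70, fixed 9 → total 79.
Compare {#1}: shipping cost 84 + fixed 3 = 87.
Compare {#2}: shipping cost 113 + fixed 6 = 119.

79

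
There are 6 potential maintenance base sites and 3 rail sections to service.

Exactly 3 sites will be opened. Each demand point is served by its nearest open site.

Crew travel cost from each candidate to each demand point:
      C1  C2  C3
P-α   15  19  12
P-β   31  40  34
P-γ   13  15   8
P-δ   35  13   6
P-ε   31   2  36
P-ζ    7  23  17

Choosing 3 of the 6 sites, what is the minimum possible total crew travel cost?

Open {P-δ, P-ε, P-ζ}.
  C1→P-ζ 7, C2→P-ε 2, C3→P-δ 6  ⇒ total 15.
Compare {P-γ, P-ε, P-ζ}: total 17.
Compare {P-α, P-ε, P-ζ}: total 21.
No size-3 selection does better; minimum is 15.

15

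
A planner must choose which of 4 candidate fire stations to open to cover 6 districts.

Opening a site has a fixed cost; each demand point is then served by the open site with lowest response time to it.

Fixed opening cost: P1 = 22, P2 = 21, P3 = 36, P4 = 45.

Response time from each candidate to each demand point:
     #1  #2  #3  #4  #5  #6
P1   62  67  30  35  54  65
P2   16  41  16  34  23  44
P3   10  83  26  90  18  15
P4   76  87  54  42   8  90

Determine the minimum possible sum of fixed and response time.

191

Open {P2, P3}: assign each demand point to its cheapest open site.
  #1→P3 10, #2→P2 41, #3→P2 16, #4→P2 34, #5→P3 18, #6→P3 15
  response time 134, fixed 57 → total 191.
Compare {P2}: response time 174 + fixed 21 = 195.
Compare {P1, P2, P3}: response time 134 + fixed 79 = 213.
Compare {P1, P2}: response time 174 + fixed 43 = 217.
All other subsets cost ≥ 195. Minimum total cost: 191.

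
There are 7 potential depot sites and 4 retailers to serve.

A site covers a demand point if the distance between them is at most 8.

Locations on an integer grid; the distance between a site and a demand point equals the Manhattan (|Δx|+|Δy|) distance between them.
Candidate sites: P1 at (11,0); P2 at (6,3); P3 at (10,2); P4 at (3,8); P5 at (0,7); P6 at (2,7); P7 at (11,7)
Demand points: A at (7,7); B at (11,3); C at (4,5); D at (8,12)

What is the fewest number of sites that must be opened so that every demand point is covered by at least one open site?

2

Coverage sets (demand points within 8 of each site):
  P1: {B}
  P2: {A, B, C}
  P3: {A, B}
  P4: {A, C}
  P5: {A, C}
  P6: {A, C}
  P7: {A, B, D}
No single site covers all 4 demand points.
But {P2, P7} covers everything, so the minimum is 2.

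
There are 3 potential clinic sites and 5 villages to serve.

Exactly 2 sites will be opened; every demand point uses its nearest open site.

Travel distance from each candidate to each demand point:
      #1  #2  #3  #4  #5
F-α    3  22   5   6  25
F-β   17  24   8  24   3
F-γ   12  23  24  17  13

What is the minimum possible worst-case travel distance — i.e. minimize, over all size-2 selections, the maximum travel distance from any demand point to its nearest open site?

Open {F-α, F-β}.
  Farthest demand point is #2 at travel distance 22 (to F-α); all others are ≤ 22.
With {F-α, F-γ} the worst case is 22.
With {F-β, F-γ} the worst case is 23.
No size-2 selection achieves below 22.

22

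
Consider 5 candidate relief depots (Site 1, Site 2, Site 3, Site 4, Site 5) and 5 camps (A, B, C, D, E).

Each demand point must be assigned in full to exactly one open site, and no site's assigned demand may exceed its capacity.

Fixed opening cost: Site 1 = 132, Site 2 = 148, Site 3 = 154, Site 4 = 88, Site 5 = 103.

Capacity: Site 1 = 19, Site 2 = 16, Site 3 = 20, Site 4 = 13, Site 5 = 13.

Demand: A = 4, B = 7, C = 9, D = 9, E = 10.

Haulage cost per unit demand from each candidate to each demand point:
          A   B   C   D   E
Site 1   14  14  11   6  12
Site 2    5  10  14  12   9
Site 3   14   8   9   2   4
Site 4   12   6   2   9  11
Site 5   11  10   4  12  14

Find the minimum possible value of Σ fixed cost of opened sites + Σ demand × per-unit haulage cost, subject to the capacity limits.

Open {Site 3, Site 4, Site 5}; cheapest assignment that respects the capacities:
  Site 3 (cap 20, load 19): D, E — cost 9×2 + 10×4 = 58
  Site 4 (cap 13, load 7): B — cost 7×6 = 42
  Site 5 (cap 13, load 13): A, C — cost 4×11 + 9×4 = 80
  Shipping 180, fixed 345 → total 525.
  Any other capacity-feasible assignment to {Site 3, Site 4, Site 5} ships for at least 180.
Compare {Site 2, Site 3, Site 4}: its best feasible assignment gives total 556.
Compare {Site 2, Site 3, Site 5}: its best feasible assignment gives total 589.
Every other set of open sites that can feasibly serve all demand totals ≥ 556 even under its best assignment. Minimum: 525.

525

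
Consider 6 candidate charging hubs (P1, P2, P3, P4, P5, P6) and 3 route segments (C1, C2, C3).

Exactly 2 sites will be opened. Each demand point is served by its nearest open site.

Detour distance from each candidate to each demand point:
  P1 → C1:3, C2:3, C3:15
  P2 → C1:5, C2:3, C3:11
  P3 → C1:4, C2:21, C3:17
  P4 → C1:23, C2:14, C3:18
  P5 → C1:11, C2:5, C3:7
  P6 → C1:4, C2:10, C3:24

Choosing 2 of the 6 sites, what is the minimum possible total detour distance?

13

Open {P1, P5}.
  C1→P1 3, C2→P1 3, C3→P5 7  ⇒ total 13.
Compare {P2, P5}: total 15.
Compare {P3, P5}: total 16.
No size-2 selection does better; minimum is 13.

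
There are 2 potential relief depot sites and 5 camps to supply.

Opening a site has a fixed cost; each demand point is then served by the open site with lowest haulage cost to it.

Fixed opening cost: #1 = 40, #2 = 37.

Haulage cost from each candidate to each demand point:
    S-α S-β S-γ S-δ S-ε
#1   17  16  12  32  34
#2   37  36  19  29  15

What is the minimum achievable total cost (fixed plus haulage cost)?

151

Open {#1}: assign each demand point to its cheapest open site.
  S-α→#1 17, S-β→#1 16, S-γ→#1 12, S-δ→#1 32, S-ε→#1 34
  haulage cost 111, fixed 40 → total 151.
Compare {#1, #2}: haulage cost 89 + fixed 77 = 166.
Compare {#2}: haulage cost 136 + fixed 37 = 173.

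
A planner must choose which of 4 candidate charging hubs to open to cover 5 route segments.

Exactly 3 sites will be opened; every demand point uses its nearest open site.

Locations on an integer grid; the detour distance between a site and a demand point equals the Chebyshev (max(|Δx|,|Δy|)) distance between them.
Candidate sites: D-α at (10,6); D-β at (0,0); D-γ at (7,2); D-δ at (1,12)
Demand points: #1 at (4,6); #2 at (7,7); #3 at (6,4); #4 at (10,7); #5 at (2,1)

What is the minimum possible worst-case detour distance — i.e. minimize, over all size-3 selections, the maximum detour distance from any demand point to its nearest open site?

4

Open {D-α, D-β, D-γ}.
  Farthest demand point is #1 at detour distance 4 (to D-γ); all others are ≤ 4.
With {D-α, D-γ, D-δ} the worst case is 5.
With {D-β, D-γ, D-δ} the worst case is 5.
No size-3 selection achieves below 4.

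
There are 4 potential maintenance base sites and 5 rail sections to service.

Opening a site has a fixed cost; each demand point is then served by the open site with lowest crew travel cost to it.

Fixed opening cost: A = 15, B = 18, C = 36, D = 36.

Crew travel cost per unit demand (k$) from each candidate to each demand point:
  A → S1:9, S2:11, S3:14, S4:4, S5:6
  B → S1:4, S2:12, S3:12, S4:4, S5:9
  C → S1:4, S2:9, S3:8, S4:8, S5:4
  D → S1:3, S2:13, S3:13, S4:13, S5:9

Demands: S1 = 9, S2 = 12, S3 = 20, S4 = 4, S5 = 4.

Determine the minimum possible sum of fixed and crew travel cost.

Open {A, C}: assign each demand point to its cheapest open site.
  S1→C 9×4=36, S2→C 12×9=108, S3→C 20×8=160, S4→A 4×4=16, S5→C 4×4=16
  crew travel cost 336, fixed 51 → total 387.
Compare {C}: crew travel cost 352 + fixed 36 = 388.
Compare {B, C}: crew travel cost 336 + fixed 54 = 390.
Compare {A, B, C}: crew travel cost 336 + fixed 69 = 405.
All other subsets cost ≥ 388. Minimum total cost: 387.

387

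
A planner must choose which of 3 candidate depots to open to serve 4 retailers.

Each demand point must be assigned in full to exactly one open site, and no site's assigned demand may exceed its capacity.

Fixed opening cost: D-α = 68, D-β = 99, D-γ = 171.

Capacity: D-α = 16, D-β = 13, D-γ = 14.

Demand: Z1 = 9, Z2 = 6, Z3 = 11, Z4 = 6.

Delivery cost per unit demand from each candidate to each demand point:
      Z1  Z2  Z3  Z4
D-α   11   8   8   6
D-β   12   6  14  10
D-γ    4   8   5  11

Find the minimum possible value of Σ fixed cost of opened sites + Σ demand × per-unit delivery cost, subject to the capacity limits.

558

Open {D-α, D-β, D-γ}; cheapest assignment that respects the capacities:
  D-α (cap 16, load 11): Z3 — cost 11×8 = 88
  D-β (cap 13, load 12): Z2, Z4 — cost 6×6 + 6×10 = 96
  D-γ (cap 14, load 9): Z1 — cost 9×4 = 36
  Shipping 220, fixed 338 → total 558.
  Any other capacity-feasible assignment to {D-α, D-β, D-γ} ships for at least 220.
Total demand is 32 and no other set of sites has combined capacity ≥ 32, so {D-α, D-β, D-γ} is the only feasible choice of open sites. Minimum: 558.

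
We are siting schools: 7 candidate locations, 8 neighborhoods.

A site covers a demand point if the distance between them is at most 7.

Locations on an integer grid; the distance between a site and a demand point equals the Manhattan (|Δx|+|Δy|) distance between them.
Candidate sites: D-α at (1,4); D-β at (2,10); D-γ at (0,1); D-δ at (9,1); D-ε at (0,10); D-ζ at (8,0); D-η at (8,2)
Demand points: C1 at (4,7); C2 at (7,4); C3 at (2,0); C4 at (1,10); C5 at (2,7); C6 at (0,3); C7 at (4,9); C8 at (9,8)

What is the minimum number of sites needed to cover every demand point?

Coverage sets (demand points within 7 of each site):
  D-α: {C1, C2, C3, C4, C5, C6}
  D-β: {C1, C4, C5, C7}
  D-γ: {C3, C6}
  D-δ: {C2, C8}
  D-ε: {C1, C4, C5, C6, C7}
  D-ζ: {C2, C3}
  D-η: {C2, C8}
No 2 sites suffice: every size-2 union leaves at least one demand point uncovered.
But {D-α, D-β, D-δ} covers everything, so the minimum is 3.

3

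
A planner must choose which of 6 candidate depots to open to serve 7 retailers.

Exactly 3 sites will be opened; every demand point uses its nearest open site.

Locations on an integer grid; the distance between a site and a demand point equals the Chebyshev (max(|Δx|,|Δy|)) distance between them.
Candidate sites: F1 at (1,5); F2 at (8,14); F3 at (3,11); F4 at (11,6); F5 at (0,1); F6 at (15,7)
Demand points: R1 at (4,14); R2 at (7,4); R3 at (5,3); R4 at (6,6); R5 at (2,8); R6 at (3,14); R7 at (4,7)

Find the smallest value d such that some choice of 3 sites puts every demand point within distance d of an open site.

5

Open {F1, F2, F4}.
  Farthest demand point is R4 at distance 5 (to F1); all others are ≤ 5.
With {F1, F3, F4} the worst case is 5.
With {F3, F4, F5} the worst case is 5.
No size-3 selection achieves below 5.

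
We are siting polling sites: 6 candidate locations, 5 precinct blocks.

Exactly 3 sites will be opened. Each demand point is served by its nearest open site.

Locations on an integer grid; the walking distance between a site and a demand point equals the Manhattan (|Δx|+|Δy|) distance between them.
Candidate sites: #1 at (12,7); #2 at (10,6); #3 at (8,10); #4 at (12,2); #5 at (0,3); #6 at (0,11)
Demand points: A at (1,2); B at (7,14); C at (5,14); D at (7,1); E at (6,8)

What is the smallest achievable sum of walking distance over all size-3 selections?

Open {#3, #4, #5}.
  A→#5 2, B→#3 5, C→#3 7, D→#4 6, E→#3 4  ⇒ total 24.
Compare {#2, #3, #5}: total 26.
Compare {#1, #3, #5}: total 27.
No size-3 selection does better; minimum is 24.

24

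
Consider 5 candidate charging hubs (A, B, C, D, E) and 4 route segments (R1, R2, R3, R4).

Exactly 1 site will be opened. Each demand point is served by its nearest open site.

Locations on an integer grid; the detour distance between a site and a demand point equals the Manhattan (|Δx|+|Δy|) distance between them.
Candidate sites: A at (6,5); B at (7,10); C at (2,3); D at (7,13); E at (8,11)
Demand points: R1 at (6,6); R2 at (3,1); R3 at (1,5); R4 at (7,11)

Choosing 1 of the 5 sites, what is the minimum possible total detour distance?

20

Open {A}.
  R1→A 1, R2→A 7, R3→A 5, R4→A 7  ⇒ total 20.
Compare {C}: total 26.
Compare {B}: total 30.
No size-1 selection does better; minimum is 20.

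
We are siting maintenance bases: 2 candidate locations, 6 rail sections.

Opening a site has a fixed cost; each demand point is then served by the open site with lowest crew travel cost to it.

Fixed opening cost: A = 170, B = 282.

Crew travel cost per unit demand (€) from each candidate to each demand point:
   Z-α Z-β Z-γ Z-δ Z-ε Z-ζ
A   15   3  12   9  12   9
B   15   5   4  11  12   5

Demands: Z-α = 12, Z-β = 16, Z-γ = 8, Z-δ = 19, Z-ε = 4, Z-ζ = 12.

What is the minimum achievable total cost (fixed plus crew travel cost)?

Open {A}: assign each demand point to its cheapest open site.
  Z-α→A 12×15=180, Z-β→A 16×3=48, Z-γ→A 8×12=96, Z-δ→A 19×9=171, Z-ε→A 4×12=48, Z-ζ→A 12×9=108
  crew travel cost 651, fixed 170 → total 821.
Compare {B}: crew travel cost 609 + fixed 282 = 891.
Compare {A, B}: crew travel cost 539 + fixed 452 = 991.

821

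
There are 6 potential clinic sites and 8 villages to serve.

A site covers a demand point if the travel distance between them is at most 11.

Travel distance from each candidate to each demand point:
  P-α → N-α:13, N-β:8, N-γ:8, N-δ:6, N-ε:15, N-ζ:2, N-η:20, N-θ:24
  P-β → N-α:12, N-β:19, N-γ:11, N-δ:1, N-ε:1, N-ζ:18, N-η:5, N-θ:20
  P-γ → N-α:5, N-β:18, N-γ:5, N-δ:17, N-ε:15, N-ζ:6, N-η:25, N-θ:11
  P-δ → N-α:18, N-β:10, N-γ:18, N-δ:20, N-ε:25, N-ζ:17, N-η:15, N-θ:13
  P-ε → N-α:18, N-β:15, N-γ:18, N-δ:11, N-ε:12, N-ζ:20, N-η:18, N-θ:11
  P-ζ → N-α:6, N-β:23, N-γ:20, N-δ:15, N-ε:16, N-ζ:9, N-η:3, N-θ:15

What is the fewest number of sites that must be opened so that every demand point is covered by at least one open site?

3

Coverage sets (demand points within 11 of each site):
  P-α: {N-β, N-γ, N-δ, N-ζ}
  P-β: {N-γ, N-δ, N-ε, N-η}
  P-γ: {N-α, N-γ, N-ζ, N-θ}
  P-δ: {N-β}
  P-ε: {N-δ, N-θ}
  P-ζ: {N-α, N-ζ, N-η}
No 2 sites suffice: every size-2 union leaves at least one demand point uncovered.
But {P-α, P-β, P-γ} covers everything, so the minimum is 3.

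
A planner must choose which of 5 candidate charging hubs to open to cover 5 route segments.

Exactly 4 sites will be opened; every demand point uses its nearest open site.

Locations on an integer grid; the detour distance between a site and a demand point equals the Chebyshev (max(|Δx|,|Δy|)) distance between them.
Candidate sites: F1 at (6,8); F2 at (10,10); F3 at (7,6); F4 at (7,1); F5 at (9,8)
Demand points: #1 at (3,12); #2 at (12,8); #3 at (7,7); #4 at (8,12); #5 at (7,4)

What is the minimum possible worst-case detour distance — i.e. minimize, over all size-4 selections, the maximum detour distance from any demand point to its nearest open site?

Open {F1, F2, F3, F4}.
  Farthest demand point is #1 at detour distance 4 (to F1); all others are ≤ 4.
With {F1, F2, F3, F5} the worst case is 4.
With {F1, F2, F4, F5} the worst case is 4.
No size-4 selection achieves below 4.

4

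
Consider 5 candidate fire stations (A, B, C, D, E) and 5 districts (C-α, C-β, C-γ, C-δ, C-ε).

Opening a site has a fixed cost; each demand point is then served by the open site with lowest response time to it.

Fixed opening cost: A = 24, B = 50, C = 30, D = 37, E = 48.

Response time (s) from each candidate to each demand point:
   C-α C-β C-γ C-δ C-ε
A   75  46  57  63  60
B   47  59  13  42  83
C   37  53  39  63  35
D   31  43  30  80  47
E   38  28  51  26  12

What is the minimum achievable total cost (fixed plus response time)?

203

Open {E}: assign each demand point to its cheapest open site.
  C-α→E 38, C-β→E 28, C-γ→E 51, C-δ→E 26, C-ε→E 12
  response time 155, fixed 48 → total 203.
Compare {D, E}: response time 127 + fixed 85 = 212.
Compare {B, E}: response time 117 + fixed 98 = 215.
Compare {C, E}: response time 142 + fixed 78 = 220.
All other subsets cost ≥ 212. Minimum total cost: 203.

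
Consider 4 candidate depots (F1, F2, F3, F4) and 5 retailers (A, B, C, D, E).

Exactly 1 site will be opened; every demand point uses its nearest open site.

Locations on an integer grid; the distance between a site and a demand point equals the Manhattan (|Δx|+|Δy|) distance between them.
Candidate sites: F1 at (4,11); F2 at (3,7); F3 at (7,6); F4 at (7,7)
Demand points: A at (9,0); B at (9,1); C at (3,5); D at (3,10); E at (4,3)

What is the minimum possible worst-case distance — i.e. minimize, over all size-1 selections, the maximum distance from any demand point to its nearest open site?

8

Open {F3}.
  Farthest demand point is A at distance 8 (to F3); all others are ≤ 8.
With {F4} the worst case is 9.
With {F2} the worst case is 13.
No size-1 selection achieves below 8.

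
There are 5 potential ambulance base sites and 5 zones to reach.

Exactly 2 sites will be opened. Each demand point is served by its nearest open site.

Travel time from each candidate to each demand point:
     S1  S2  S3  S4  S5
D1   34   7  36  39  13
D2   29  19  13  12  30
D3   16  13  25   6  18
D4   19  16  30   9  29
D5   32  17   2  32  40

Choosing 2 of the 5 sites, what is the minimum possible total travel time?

55

Open {D3, D5}.
  S1→D3 16, S2→D3 13, S3→D5 2, S4→D3 6, S5→D3 18  ⇒ total 55.
Compare {D2, D3}: total 66.
Compare {D1, D3}: total 67.
No size-2 selection does better; minimum is 55.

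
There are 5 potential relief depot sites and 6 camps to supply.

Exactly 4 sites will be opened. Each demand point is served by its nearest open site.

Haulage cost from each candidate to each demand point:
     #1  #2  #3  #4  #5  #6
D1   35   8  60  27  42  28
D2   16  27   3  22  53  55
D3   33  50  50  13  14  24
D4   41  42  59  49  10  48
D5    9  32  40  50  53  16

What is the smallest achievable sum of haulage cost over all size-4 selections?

63

Open {D1, D2, D3, D5}.
  #1→D5 9, #2→D1 8, #3→D2 3, #4→D3 13, #5→D3 14, #6→D5 16  ⇒ total 63.
Compare {D1, D2, D4, D5}: total 68.
Compare {D1, D2, D3, D4}: total 74.
No size-4 selection does better; minimum is 63.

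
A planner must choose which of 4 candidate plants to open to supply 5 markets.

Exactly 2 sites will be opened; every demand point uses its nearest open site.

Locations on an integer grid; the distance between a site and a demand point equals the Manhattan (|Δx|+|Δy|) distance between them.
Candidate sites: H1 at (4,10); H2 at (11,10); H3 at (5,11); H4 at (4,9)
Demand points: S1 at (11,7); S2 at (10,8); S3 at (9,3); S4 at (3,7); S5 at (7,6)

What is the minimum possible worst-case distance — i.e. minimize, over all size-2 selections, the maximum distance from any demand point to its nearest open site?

Open {H1, H2}.
  Farthest demand point is S3 at distance 9 (to H2); all others are ≤ 9.
With {H2, H3} the worst case is 9.
With {H2, H4} the worst case is 9.
No size-2 selection achieves below 9.

9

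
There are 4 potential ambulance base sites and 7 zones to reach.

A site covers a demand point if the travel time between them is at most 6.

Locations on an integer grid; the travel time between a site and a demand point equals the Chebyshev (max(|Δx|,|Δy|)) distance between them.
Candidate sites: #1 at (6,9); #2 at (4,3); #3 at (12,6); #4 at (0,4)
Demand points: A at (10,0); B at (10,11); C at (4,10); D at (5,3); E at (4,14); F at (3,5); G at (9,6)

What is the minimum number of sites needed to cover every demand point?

2

Coverage sets (demand points within 6 of each site):
  #1: {B, C, D, E, F, G}
  #2: {A, D, F, G}
  #3: {A, B, G}
  #4: {C, D, F}
No single site covers all 7 demand points.
But {#1, #2} covers everything, so the minimum is 2.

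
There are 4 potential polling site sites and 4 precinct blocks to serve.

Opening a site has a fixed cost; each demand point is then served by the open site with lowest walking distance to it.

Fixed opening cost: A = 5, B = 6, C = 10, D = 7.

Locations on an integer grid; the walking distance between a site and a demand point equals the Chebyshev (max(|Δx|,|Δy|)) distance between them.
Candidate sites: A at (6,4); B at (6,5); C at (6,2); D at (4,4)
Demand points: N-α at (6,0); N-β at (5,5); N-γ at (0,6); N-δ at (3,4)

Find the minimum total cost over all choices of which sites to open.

17

Open {D}: assign each demand point to its cheapest open site.
  N-α→D 4, N-β→D 1, N-γ→D 4, N-δ→D 1
  walking distance 10, fixed 7 → total 17.
Compare {A}: walking distance 14 + fixed 5 = 19.
Compare {B}: walking distance 15 + fixed 6 = 21.
Compare {A, D}: walking distance 10 + fixed 12 = 22.
All other subsets cost ≥ 19. Minimum total cost: 17.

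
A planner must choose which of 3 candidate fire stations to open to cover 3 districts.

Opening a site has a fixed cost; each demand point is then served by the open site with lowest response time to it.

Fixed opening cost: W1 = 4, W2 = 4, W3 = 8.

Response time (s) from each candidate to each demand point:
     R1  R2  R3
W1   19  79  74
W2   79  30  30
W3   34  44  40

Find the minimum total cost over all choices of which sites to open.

Open {W1, W2}: assign each demand point to its cheapest open site.
  R1→W1 19, R2→W2 30, R3→W2 30
  response time 79, fixed 8 → total 87.
Compare {W1, W2, W3}: response time 79 + fixed 16 = 95.
Compare {W2, W3}: response time 94 + fixed 12 = 106.
Compare {W1, W3}: response time 103 + fixed 12 = 115.
All other subsets cost ≥ 95. Minimum total cost: 87.

87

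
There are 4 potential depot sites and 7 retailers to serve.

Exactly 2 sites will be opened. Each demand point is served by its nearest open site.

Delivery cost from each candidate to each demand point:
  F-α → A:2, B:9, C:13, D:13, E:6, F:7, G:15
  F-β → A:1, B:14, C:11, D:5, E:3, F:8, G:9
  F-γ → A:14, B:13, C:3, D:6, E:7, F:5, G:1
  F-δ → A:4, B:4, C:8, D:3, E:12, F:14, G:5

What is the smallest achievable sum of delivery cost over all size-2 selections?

27

Open {F-γ, F-δ}.
  A→F-δ 4, B→F-δ 4, C→F-γ 3, D→F-δ 3, E→F-γ 7, F→F-γ 5, G→F-γ 1  ⇒ total 27.
Compare {F-β, F-γ}: total 31.
Compare {F-α, F-γ}: total 32.
No size-2 selection does better; minimum is 27.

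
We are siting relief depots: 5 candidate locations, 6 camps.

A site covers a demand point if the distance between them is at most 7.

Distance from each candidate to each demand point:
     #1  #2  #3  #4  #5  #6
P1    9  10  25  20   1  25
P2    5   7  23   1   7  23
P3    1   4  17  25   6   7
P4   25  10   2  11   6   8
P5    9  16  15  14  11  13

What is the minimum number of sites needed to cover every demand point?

3

Coverage sets (demand points within 7 of each site):
  P1: {#5}
  P2: {#1, #2, #4, #5}
  P3: {#1, #2, #5, #6}
  P4: {#3, #5}
  P5: {}
No 2 sites suffice: every size-2 union leaves at least one demand point uncovered.
But {P2, P3, P4} covers everything, so the minimum is 3.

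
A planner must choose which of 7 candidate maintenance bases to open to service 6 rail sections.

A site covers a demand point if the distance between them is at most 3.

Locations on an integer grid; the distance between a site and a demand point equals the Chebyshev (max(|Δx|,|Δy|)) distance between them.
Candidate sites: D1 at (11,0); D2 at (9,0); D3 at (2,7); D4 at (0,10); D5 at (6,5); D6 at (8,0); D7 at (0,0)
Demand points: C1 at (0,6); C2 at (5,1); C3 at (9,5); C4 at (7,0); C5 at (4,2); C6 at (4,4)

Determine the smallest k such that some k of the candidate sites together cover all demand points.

Coverage sets (demand points within 3 of each site):
  D1: {}
  D2: {C4}
  D3: {C1, C6}
  D4: {}
  D5: {C3, C5, C6}
  D6: {C2, C4}
  D7: {}
No 2 sites suffice: every size-2 union leaves at least one demand point uncovered.
But {D3, D5, D6} covers everything, so the minimum is 3.

3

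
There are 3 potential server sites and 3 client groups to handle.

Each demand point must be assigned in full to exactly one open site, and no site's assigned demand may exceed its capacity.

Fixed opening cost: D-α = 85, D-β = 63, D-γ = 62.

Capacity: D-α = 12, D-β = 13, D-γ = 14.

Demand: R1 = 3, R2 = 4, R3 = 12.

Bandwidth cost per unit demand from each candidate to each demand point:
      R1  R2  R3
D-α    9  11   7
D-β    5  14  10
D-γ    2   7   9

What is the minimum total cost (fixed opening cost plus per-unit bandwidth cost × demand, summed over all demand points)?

Open {D-α, D-γ}; cheapest assignment that respects the capacities:
  D-α (cap 12, load 12): R3 — cost 12×7 = 84
  D-γ (cap 14, load 7): R1, R2 — cost 3×2 + 4×7 = 34
  Shipping 118, fixed 147 → total 265.
  Any other capacity-feasible assignment to {D-α, D-γ} ships for at least 118.
Compare {D-β, D-γ}: its best feasible assignment gives total 279.
Compare {D-α, D-β}: its best feasible assignment gives total 303.
Every other set of open sites that can feasibly serve all demand totals ≥ 279 even under its best assignment. Minimum: 265.

265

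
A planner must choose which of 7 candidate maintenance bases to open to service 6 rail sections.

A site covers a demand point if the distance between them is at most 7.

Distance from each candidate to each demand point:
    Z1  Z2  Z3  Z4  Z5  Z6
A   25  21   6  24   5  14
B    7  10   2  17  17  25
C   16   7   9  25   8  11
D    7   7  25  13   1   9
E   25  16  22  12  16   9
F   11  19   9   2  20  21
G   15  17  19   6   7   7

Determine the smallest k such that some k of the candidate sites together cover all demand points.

Coverage sets (demand points within 7 of each site):
  A: {Z3, Z5}
  B: {Z1, Z3}
  C: {Z2}
  D: {Z1, Z2, Z5}
  E: {}
  F: {Z4}
  G: {Z4, Z5, Z6}
No 2 sites suffice: every size-2 union leaves at least one demand point uncovered.
But {A, D, G} covers everything, so the minimum is 3.

3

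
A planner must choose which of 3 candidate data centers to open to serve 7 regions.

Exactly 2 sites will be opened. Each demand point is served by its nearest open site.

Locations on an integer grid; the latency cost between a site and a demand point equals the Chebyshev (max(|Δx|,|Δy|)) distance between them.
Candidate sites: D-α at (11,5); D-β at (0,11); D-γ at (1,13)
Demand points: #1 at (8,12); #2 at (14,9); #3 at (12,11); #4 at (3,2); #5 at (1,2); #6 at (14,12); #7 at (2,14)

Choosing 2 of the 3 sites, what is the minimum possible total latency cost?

43

Open {D-α, D-γ}.
  #1→D-α 7, #2→D-α 4, #3→D-α 6, #4→D-α 8, #5→D-α 10, #6→D-α 7, #7→D-γ 1  ⇒ total 43.
Compare {D-α, D-β}: total 44.
Compare {D-β, D-γ}: total 63.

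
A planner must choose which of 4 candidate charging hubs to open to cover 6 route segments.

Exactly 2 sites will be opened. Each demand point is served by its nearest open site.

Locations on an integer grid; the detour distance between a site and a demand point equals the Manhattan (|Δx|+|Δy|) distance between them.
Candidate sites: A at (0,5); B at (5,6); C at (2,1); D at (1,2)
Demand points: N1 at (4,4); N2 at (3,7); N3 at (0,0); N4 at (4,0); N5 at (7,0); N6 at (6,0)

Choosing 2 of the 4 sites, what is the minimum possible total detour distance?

Open {B, C}.
  N1→B 3, N2→B 3, N3→C 3, N4→C 3, N5→C 6, N6→C 5  ⇒ total 23.
Compare {A, C}: total 27.
Compare {B, D}: total 29.
No size-2 selection does better; minimum is 23.

23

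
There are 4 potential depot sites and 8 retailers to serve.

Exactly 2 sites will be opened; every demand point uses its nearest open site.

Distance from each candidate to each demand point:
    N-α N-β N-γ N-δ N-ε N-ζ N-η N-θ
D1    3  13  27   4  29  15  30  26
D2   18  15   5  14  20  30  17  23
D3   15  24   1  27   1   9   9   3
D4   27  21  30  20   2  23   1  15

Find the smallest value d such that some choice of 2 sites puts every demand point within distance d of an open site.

Open {D1, D3}.
  Farthest demand point is N-β at distance 13 (to D1); all others are ≤ 13.
With {D2, D3} the worst case is 15.
With {D3, D4} the worst case is 21.
No size-2 selection achieves below 13.

13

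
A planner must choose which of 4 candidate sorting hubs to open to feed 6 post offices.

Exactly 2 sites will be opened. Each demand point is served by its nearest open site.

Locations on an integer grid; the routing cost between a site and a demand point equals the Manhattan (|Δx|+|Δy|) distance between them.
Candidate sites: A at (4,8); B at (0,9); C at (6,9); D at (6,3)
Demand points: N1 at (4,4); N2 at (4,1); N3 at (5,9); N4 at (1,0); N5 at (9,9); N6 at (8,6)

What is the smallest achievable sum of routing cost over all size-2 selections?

Open {C, D}.
  N1→D 3, N2→D 4, N3→C 1, N4→D 8, N5→C 3, N6→C 5  ⇒ total 24.
Compare {A, D}: total 28.
Compare {A, C}: total 31.
No size-2 selection does better; minimum is 24.

24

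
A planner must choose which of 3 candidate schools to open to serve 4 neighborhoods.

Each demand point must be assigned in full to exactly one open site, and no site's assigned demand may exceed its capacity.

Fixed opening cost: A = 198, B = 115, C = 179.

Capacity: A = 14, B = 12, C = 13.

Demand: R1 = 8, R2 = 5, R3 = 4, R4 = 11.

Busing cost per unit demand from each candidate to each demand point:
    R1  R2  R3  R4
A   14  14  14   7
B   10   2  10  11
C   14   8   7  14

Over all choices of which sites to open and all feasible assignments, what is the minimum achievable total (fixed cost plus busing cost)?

717

Open {A, B, C}; cheapest assignment that respects the capacities:
  A (cap 14, load 11): R4 — cost 11×7 = 77
  B (cap 12, load 8): R1 — cost 8×10 = 80
  C (cap 13, load 9): R2, R3 — cost 5×8 + 4×7 = 68
  Shipping 225, fixed 492 → total 717.
  Any other capacity-feasible assignment to {A, B, C} ships for at least 225.
Total demand is 28 and no other set of sites has combined capacity ≥ 28, so {A, B, C} is the only feasible choice of open sites. Minimum: 717.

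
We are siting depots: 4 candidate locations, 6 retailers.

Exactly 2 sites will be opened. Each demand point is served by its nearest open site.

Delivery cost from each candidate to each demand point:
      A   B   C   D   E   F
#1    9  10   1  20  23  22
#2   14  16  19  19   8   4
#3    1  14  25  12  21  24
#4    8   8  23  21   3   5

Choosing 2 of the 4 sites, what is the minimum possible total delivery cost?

Open {#1, #4}.
  A→#4 8, B→#4 8, C→#1 1, D→#1 20, E→#4 3, F→#4 5  ⇒ total 45.
Compare {#1, #2}: total 51.
Compare {#3, #4}: total 52.
No size-2 selection does better; minimum is 45.

45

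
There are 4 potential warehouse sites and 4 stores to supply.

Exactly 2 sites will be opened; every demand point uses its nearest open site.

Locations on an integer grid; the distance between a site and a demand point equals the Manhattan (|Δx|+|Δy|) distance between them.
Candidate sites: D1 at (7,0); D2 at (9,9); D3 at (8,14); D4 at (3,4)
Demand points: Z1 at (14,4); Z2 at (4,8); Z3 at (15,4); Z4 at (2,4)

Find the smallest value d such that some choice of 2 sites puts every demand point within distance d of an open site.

Open {D1, D2}.
  Farthest demand point is Z3 at distance 11 (to D2); all others are ≤ 11.
With {D2, D4} the worst case is 11.
With {D1, D3} the worst case is 12.
No size-2 selection achieves below 11.

11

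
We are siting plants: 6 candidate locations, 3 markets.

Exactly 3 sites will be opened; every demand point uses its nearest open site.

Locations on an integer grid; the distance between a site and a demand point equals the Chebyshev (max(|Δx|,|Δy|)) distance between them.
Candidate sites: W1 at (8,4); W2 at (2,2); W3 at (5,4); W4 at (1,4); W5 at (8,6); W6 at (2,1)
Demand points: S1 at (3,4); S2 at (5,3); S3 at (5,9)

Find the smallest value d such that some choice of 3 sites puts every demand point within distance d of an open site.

3

Open {W1, W2, W5}.
  Farthest demand point is S2 at distance 3 (to W1); all others are ≤ 3.
With {W1, W3, W5} the worst case is 3.
With {W1, W4, W5} the worst case is 3.
No size-3 selection achieves below 3.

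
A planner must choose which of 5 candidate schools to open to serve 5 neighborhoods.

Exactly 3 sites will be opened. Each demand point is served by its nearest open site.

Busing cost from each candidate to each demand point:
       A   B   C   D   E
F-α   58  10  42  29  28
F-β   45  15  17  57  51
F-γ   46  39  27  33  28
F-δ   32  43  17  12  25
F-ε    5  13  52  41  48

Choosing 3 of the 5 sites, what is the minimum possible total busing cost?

Open {F-α, F-δ, F-ε}.
  A→F-ε 5, B→F-α 10, C→F-δ 17, D→F-δ 12, E→F-δ 25  ⇒ total 69.
Compare {F-β, F-δ, F-ε}: total 72.
Compare {F-γ, F-δ, F-ε}: total 72.
No size-3 selection does better; minimum is 69.

69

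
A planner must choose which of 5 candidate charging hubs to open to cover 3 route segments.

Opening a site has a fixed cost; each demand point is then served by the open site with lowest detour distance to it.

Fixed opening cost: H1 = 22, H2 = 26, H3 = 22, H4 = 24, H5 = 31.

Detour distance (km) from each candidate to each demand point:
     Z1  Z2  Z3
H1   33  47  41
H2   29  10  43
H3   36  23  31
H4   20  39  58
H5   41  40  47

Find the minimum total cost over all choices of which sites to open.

Open {H2}: assign each demand point to its cheapest open site.
  Z1→H2 29, Z2→H2 10, Z3→H2 43
  detour distance 82, fixed 26 → total 108.
Compare {H3}: detour distance 90 + fixed 22 = 112.
Compare {H2, H3}: detour distance 70 + fixed 48 = 118.
Compare {H3, H4}: detour distance 74 + fixed 46 = 120.
All other subsets cost ≥ 112. Minimum total cost: 108.

108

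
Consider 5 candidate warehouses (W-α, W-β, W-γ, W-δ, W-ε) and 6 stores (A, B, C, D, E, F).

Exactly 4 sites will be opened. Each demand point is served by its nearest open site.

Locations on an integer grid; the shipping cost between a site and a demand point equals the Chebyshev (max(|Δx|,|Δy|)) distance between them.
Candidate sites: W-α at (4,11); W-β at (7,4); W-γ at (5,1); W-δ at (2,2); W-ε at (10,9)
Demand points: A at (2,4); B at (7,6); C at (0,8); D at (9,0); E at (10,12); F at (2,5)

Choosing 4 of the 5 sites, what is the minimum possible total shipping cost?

18

Open {W-α, W-β, W-δ, W-ε}.
  A→W-δ 2, B→W-β 2, C→W-α 4, D→W-β 4, E→W-ε 3, F→W-δ 3  ⇒ total 18.
Compare {W-α, W-γ, W-δ, W-ε}: total 19.
Compare {W-α, W-β, W-γ, W-ε}: total 20.
No size-4 selection does better; minimum is 18.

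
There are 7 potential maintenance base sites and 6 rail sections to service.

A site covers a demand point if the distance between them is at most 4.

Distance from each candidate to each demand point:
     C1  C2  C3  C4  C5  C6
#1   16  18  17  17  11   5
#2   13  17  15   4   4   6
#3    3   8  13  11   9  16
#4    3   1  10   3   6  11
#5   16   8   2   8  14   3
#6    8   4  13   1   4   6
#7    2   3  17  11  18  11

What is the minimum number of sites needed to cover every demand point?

Coverage sets (demand points within 4 of each site):
  #1: {}
  #2: {C4, C5}
  #3: {C1}
  #4: {C1, C2, C4}
  #5: {C3, C6}
  #6: {C2, C4, C5}
  #7: {C1, C2}
No 2 sites suffice: every size-2 union leaves at least one demand point uncovered.
But {#2, #4, #5} covers everything, so the minimum is 3.

3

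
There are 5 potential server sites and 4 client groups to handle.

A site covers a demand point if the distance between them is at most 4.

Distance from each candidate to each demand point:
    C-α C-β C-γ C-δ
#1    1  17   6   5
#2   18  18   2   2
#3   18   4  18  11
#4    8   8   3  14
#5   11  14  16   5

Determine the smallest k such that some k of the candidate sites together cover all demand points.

3

Coverage sets (demand points within 4 of each site):
  #1: {C-α}
  #2: {C-γ, C-δ}
  #3: {C-β}
  #4: {C-γ}
  #5: {}
No 2 sites suffice: every size-2 union leaves at least one demand point uncovered.
But {#1, #2, #3} covers everything, so the minimum is 3.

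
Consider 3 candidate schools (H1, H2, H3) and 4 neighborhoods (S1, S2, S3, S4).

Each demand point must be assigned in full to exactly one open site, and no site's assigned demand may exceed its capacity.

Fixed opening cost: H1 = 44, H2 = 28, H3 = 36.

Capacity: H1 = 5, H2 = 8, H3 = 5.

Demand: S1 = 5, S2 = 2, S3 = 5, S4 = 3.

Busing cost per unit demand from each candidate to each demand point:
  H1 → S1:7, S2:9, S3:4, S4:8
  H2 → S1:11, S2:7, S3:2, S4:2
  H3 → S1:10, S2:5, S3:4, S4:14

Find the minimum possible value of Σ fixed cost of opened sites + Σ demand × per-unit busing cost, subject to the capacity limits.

Open {H1, H2, H3}; cheapest assignment that respects the capacities:
  H1 (cap 5, load 5): S1 — cost 5×7 = 35
  H2 (cap 8, load 8): S3, S4 — cost 5×2 + 3×2 = 16
  H3 (cap 5, load 2): S2 — cost 2×5 = 10
  Shipping 61, fixed 108 → total 169.
  Any other capacity-feasible assignment to {H1, H2, H3} ships for at least 61.
Total demand is 15 and no other set of sites has combined capacity ≥ 15, so {H1, H2, H3} is the only feasible choice of open sites. Minimum: 169.

169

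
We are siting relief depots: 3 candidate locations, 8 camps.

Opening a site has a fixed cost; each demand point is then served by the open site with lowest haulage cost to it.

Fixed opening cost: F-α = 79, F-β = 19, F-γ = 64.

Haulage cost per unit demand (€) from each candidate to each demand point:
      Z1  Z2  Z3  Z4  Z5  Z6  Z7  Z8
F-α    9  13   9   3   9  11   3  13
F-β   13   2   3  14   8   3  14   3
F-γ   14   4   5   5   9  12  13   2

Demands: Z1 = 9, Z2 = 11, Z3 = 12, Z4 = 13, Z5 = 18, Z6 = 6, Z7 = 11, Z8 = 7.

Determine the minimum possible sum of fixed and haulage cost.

492

Open {F-α, F-β}: assign each demand point to its cheapest open site.
  Z1→F-α 9×9=81, Z2→F-β 11×2=22, Z3→F-β 12×3=36, Z4→F-α 13×3=39, Z5→F-β 18×8=144, Z6→F-β 6×3=18, Z7→F-α 11×3=33, Z8→F-β 7×3=21
  haulage cost 394, fixed 98 → total 492.
Compare {F-α, F-β, F-γ}: haulage cost 387 + fixed 162 = 549.
Compare {F-α, F-γ}: haulage cost 499 + fixed 143 = 642.
Compare {F-β, F-γ}: haulage cost 559 + fixed 83 = 642.
All other subsets cost ≥ 549. Minimum total cost: 492.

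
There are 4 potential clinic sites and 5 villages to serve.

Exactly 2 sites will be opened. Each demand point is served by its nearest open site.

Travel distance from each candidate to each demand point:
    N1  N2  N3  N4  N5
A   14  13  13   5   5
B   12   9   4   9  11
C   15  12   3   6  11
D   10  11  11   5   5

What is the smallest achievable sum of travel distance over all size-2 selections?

Open {B, D}.
  N1→D 10, N2→B 9, N3→B 4, N4→D 5, N5→D 5  ⇒ total 33.
Compare {C, D}: total 34.
Compare {A, B}: total 35.
No size-2 selection does better; minimum is 33.

33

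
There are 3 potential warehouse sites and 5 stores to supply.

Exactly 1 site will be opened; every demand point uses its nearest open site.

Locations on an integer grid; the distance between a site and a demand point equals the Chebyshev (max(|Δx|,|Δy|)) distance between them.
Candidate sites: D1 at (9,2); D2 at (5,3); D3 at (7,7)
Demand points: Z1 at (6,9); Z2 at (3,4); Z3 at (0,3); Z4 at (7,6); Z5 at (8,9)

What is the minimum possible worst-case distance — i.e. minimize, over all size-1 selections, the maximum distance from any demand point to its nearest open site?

6

Open {D2}.
  Farthest demand point is Z1 at distance 6 (to D2); all others are ≤ 6.
With {D3} the worst case is 7.
With {D1} the worst case is 9.
No size-1 selection achieves below 6.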